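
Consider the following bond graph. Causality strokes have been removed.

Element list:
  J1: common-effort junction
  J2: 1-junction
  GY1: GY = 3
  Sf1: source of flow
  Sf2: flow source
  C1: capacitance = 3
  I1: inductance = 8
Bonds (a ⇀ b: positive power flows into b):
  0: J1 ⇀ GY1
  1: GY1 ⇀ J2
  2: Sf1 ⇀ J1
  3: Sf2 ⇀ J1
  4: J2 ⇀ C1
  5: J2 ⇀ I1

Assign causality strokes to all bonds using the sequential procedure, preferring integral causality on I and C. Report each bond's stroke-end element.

bond 2 |Sf1  (Sf1: flow source, stroke at near end)
bond 3 |Sf2  (source Sf2 imposes f)
bond 0 |J1  (only one effort-in slot at J1)
bond 1 |J2  (GY1 both-in/both-out from 0)
bond 4 |J2  (C1 outputs effort q/C1)
bond 5 |I1  (only one flow-in slot at J2)

β0 →J1
β1 →J2
β2 →Sf1
β3 →Sf2
β4 →J2
β5 →I1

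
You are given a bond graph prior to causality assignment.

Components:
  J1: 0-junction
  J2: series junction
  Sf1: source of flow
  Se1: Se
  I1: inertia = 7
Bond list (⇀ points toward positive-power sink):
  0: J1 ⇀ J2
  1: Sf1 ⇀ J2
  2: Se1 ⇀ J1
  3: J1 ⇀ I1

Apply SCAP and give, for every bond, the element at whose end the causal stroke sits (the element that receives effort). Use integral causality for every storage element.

bond 1 |Sf1  (Sf1 fixes flow; stroke at Sf1)
bond 2 |J1  (source Se1 imposes e)
bond 0 |J2  (0-jn J1 has e-setter on 2)
bond 3 |I1  (J1 effort already set via bond 2)

bond 0 stroke at J2
bond 1 stroke at Sf1
bond 2 stroke at J1
bond 3 stroke at I1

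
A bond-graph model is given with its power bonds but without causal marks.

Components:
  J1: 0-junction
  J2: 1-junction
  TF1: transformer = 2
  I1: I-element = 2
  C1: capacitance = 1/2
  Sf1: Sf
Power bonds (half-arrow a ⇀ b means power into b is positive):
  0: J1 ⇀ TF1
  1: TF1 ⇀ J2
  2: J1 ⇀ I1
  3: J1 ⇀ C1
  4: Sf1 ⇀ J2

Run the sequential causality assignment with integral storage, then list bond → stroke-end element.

β0 stroke→TF1
β1 stroke→J2
β2 stroke→I1
β3 stroke→J1
β4 stroke→Sf1

β4 stroke→Sf1  (Sf1: flow source, stroke at near end)
β1 stroke→J2  (1-jn J2 has f-setter on 4)
β0 stroke→TF1  (TF1 one-in-one-out from 1)
β2 stroke→I1  (prefer integral on I1)
β3 stroke→J1  (J1 needs exactly one e-in)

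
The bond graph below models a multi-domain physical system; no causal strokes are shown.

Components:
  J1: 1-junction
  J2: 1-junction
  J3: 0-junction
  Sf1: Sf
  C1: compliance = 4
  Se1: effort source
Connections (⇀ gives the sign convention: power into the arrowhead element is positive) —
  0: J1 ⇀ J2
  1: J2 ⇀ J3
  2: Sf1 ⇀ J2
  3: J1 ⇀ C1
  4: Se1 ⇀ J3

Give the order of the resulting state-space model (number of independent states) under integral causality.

1  (C1 all integral)

bond 2 →Sf1  (Sf1 fixes flow; stroke at Sf1)
bond 4 →J3  (Se1 (Se) sets effort on bond)
bond 0 →J2  (1-jn J2 has f-setter on 2)
bond 1 →J2  (J2: bond 2 brought flow, rest push out)
bond 3 →J1  (J1: bond 0 brought flow, rest push out)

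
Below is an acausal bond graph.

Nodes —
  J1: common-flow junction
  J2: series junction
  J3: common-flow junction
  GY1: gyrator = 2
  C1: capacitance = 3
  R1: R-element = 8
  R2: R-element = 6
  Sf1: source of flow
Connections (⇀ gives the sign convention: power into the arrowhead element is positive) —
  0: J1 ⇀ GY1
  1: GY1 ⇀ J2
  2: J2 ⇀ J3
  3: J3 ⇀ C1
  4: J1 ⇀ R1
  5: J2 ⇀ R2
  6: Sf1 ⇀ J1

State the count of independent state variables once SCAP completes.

#6 |Sf1  (source Sf1 imposes f)
#0 |J1  (1-jn J1 has f-setter on 6)
#4 |J1  (common-f at J1 fixed by 6)
#1 |J2  (GY1 both-in/both-out from 0)
#3 |J3  (C1: C, integral causality)
#2 |J2  (J3: last free bond brings flow in)
#5 |R2  (J2 needs exactly one f-in)

1  (C1 all integral)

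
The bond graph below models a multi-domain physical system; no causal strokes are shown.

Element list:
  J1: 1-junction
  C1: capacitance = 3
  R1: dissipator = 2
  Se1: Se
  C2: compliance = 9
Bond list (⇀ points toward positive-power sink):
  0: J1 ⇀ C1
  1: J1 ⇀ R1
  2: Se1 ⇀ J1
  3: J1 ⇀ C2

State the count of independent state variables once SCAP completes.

β2 stroke→J1  (Se1 (Se) sets effort on bond)
β0 stroke→J1  (C1 outputs effort q/C1)
β3 stroke→J1  (C2 integral (e out))
β1 stroke→R1  (J1: last free bond brings flow in)

2  (C1, C2 all integral)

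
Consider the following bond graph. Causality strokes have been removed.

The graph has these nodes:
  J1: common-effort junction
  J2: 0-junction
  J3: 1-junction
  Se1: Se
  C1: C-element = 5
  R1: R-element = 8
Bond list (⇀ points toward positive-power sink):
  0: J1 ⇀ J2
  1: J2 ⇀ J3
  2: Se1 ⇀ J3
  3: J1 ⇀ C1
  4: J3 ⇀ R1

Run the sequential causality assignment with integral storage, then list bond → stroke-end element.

b2 stroke→J3  (Se1 fixes effort; stroke away)
b3 stroke→J1  (prefer integral on C1)
b0 stroke→J2  (J1 effort already set via bond 3)
b1 stroke→J3  (J2: bond 0 brought effort, rest push out)
b4 stroke→R1  (only one flow-in slot at J3)

β0 stroke→J2
β1 stroke→J3
β2 stroke→J3
β3 stroke→J1
β4 stroke→R1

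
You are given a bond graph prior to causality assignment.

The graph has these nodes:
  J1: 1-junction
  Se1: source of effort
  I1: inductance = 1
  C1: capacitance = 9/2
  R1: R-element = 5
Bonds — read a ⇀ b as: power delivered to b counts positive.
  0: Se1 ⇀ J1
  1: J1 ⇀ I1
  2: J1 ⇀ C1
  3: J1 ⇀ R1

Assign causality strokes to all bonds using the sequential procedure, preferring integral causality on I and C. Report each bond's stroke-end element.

b0 →J1  (Se1: effort source, stroke at far end)
b1 →I1  (prefer integral on I1)
b2 →J1  (J1 flow already set via bond 1)
b3 →J1  (1-jn J1 has f-setter on 1)

β0 stroke→J1
β1 stroke→I1
β2 stroke→J1
β3 stroke→J1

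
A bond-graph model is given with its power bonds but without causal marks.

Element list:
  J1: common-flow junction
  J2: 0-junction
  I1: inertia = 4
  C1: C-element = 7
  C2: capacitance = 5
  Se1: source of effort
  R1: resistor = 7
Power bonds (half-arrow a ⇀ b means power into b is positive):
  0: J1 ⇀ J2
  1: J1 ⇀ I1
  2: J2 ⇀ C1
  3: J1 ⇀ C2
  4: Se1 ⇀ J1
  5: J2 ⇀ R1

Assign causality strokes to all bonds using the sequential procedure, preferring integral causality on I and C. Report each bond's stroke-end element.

#4 stroke at J1  (Se1 fixes effort; stroke away)
#1 stroke at I1  (I1 outputs flow p/I1)
#0 stroke at J1  (common-f at J1 fixed by 1)
#3 stroke at J1  (J1: bond 1 brought flow, rest push out)
#2 stroke at J2  (C1 integral (e out))
#5 stroke at R1  (J2 effort already set via bond 2)

β0 stroke→J1
β1 stroke→I1
β2 stroke→J2
β3 stroke→J1
β4 stroke→J1
β5 stroke→R1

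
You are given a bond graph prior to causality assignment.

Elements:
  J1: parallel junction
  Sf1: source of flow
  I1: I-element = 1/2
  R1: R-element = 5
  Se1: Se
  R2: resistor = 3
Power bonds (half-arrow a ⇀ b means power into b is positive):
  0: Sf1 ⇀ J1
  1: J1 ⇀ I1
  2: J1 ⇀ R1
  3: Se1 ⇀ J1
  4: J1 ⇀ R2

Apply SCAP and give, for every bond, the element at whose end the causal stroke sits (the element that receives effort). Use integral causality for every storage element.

#0 stroke→Sf1
#1 stroke→I1
#2 stroke→R1
#3 stroke→J1
#4 stroke→R2

bond 0 stroke→Sf1  (source Sf1 imposes f)
bond 3 stroke→J1  (Se1 fixes effort; stroke away)
bond 1 stroke→I1  (J1 effort already set via bond 3)
bond 2 stroke→R1  (J1 effort already set via bond 3)
bond 4 stroke→R2  (J1: bond 3 brought effort, rest push out)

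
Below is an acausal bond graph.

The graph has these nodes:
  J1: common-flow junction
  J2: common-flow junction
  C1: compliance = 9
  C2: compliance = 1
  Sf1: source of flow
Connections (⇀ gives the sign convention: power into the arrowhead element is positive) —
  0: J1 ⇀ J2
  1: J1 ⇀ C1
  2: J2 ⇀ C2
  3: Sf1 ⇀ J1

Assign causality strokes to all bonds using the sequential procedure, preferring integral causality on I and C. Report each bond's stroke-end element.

β0 →J1
β1 →J1
β2 →J2
β3 →Sf1

β3 stroke→Sf1  (Sf1 (Sf) sets flow on bond)
β0 stroke→J1  (J1 flow already set via bond 3)
β1 stroke→J1  (J1: bond 3 brought flow, rest push out)
β2 stroke→J2  (common-f at J2 fixed by 0)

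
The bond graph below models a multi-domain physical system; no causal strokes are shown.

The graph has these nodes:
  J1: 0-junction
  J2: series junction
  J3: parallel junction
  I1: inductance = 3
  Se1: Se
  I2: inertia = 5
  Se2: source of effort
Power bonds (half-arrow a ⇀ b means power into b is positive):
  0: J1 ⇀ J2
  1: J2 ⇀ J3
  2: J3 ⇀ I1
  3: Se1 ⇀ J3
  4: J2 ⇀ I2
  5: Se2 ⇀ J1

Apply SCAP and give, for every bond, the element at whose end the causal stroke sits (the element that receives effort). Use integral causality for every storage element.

bond 0 →J2
bond 1 →J2
bond 2 →I1
bond 3 →J3
bond 4 →I2
bond 5 →J1

#3 stroke at J3  (Se1: effort source, stroke at far end)
#5 stroke at J1  (Se2: effort source, stroke at far end)
#0 stroke at J2  (J1 effort already set via bond 5)
#1 stroke at J2  (common-e at J3 fixed by 3)
#2 stroke at I1  (common-e at J3 fixed by 3)
#4 stroke at I2  (closing 1-jn rule on J2)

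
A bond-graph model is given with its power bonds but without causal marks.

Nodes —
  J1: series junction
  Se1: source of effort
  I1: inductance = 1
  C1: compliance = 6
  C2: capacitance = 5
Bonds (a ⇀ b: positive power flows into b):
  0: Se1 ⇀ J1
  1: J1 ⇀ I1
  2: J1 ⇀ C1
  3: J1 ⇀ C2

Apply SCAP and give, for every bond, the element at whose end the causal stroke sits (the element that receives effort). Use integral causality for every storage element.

bond 0 stroke at J1
bond 1 stroke at I1
bond 2 stroke at J1
bond 3 stroke at J1

β0 stroke at J1  (Se1 (Se) sets effort on bond)
β1 stroke at I1  (prefer integral on I1)
β2 stroke at J1  (J1 flow already set via bond 1)
β3 stroke at J1  (J1 flow already set via bond 1)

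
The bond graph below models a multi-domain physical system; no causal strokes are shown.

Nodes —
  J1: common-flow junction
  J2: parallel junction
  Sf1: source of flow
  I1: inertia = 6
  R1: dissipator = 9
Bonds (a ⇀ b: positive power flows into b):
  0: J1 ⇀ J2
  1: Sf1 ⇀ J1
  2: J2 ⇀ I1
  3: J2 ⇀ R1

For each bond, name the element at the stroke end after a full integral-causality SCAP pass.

#1 stroke at Sf1  (Sf1: flow source, stroke at near end)
#0 stroke at J1  (J1: bond 1 brought flow, rest push out)
#2 stroke at I1  (I1 outputs flow p/I1)
#3 stroke at J2  (J2 needs exactly one e-in)

#0 stroke→J1
#1 stroke→Sf1
#2 stroke→I1
#3 stroke→J2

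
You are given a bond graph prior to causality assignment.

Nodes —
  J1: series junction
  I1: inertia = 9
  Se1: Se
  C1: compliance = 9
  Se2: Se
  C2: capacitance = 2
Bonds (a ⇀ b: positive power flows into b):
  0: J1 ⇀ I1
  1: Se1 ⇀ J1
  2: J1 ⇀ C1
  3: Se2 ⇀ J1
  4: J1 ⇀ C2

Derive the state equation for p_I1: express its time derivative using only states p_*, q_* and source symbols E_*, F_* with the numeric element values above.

dp_I1/dt = E_Se1 + E_Se2 - q_C1/9 - q_C2/2

b1 stroke at J1  (source Se1 imposes e)
b3 stroke at J1  (Se2: effort source, stroke at far end)
b0 stroke at I1  (I1: I, integral causality)
b2 stroke at J1  (1-jn J1 has f-setter on 0)
b4 stroke at J1  (J1 flow already set via bond 0)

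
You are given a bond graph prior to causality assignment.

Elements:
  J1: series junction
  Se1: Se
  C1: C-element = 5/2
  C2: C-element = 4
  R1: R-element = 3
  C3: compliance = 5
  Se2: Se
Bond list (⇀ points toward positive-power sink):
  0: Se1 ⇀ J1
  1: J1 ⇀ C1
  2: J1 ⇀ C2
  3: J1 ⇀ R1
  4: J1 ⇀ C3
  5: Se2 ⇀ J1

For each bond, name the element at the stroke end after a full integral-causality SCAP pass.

b0 stroke at J1  (Se1: effort source, stroke at far end)
b5 stroke at J1  (source Se2 imposes e)
b1 stroke at J1  (prefer integral on C1)
b2 stroke at J1  (C2: C, integral causality)
b4 stroke at J1  (C3 outputs effort q/C3)
b3 stroke at R1  (only one flow-in slot at J1)

#0 stroke at J1
#1 stroke at J1
#2 stroke at J1
#3 stroke at R1
#4 stroke at J1
#5 stroke at J1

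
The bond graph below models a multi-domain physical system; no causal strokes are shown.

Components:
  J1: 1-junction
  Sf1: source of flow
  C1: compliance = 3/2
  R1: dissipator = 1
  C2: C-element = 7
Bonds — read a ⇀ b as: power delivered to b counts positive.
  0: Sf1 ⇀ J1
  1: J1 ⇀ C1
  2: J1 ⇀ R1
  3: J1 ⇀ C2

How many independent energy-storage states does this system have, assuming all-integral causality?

2  (C1, C2 all integral)

β0 stroke at Sf1  (source Sf1 imposes f)
β1 stroke at J1  (J1: bond 0 brought flow, rest push out)
β2 stroke at J1  (J1 flow already set via bond 0)
β3 stroke at J1  (1-jn J1 has f-setter on 0)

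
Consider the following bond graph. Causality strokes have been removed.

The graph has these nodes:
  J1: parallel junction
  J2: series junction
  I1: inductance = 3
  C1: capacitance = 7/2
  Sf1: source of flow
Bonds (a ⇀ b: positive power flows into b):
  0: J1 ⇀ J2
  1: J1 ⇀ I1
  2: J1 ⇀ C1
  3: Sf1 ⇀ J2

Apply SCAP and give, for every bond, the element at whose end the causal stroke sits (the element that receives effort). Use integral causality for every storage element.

bond 0 stroke→J2
bond 1 stroke→I1
bond 2 stroke→J1
bond 3 stroke→Sf1

b3 stroke at Sf1  (Sf1: flow source, stroke at near end)
b0 stroke at J2  (common-f at J2 fixed by 3)
b1 stroke at I1  (I1 integral (f out))
b2 stroke at J1  (J1: last free bond brings effort in)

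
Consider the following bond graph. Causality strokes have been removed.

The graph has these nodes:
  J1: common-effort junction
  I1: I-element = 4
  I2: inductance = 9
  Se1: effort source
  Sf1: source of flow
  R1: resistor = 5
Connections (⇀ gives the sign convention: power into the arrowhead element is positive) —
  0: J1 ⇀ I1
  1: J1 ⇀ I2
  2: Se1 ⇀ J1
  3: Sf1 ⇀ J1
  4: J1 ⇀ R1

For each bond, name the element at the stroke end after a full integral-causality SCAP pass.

b2 →J1  (source Se1 imposes e)
b3 →Sf1  (Sf1: flow source, stroke at near end)
b0 →I1  (J1 effort already set via bond 2)
b1 →I2  (J1: bond 2 brought effort, rest push out)
b4 →R1  (common-e at J1 fixed by 2)

bond 0 |I1
bond 1 |I2
bond 2 |J1
bond 3 |Sf1
bond 4 |R1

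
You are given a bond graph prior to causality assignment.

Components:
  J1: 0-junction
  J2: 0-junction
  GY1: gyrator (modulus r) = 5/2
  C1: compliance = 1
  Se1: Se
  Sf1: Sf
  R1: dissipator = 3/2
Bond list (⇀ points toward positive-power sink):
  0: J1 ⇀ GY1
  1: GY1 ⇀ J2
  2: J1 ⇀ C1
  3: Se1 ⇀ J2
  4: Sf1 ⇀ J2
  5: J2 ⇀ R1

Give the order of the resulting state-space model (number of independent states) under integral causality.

#3 stroke→J2  (Se1: effort source, stroke at far end)
#4 stroke→Sf1  (source Sf1 imposes f)
#1 stroke→GY1  (J2 effort already set via bond 3)
#5 stroke→R1  (0-jn J2 has e-setter on 3)
#0 stroke→GY1  (GY1 both-in/both-out from 1)
#2 stroke→J1  (J1: last free bond brings effort in)

1  (C1 all integral)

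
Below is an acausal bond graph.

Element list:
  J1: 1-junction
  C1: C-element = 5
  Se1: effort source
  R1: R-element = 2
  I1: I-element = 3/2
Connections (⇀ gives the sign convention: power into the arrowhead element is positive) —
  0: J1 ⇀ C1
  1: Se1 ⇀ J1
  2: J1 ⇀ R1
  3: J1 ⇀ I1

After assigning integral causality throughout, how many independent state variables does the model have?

2  (C1, I1 all integral)

#1 stroke at J1  (Se1 (Se) sets effort on bond)
#0 stroke at J1  (C1 outputs effort q/C1)
#3 stroke at I1  (I1 integral (f out))
#2 stroke at J1  (J1 flow already set via bond 3)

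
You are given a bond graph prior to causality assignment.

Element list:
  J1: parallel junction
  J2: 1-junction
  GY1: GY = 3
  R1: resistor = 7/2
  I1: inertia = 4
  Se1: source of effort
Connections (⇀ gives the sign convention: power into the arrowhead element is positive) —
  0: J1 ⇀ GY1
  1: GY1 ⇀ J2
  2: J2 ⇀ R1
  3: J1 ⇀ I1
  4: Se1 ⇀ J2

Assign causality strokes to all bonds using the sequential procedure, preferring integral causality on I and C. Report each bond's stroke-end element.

b0 |J1
b1 |J2
b2 |R1
b3 |I1
b4 |J2

bond 4 stroke→J2  (Se1 fixes effort; stroke away)
bond 3 stroke→I1  (I1 integral (f out))
bond 0 stroke→J1  (closing 0-jn rule on J1)
bond 1 stroke→J2  (GY1 both-in/both-out from 0)
bond 2 stroke→R1  (closing 1-jn rule on J2)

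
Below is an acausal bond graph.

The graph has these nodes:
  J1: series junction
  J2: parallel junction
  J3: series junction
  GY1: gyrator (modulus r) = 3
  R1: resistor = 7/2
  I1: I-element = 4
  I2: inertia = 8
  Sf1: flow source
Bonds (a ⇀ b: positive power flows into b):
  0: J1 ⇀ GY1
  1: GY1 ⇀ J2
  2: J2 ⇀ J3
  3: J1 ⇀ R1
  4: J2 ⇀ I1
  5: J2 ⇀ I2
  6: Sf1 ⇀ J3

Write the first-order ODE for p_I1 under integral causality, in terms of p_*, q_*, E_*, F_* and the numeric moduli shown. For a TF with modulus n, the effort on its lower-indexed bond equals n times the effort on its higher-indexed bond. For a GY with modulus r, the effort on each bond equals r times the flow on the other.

#6 →Sf1  (Sf1 fixes flow; stroke at Sf1)
#2 →J3  (J3: bond 6 brought flow, rest push out)
#4 →I1  (prefer integral on I1)
#5 →I2  (I2 integral (f out))
#1 →J2  (J2: last free bond brings effort in)
#0 →J1  (GY1: gyrator matches bond 1)
#3 →R1  (closing 1-jn rule on J1)

dp_I1/dt = -18*F_Sf1/7 - 9*p_I1/14 - 9*p_I2/28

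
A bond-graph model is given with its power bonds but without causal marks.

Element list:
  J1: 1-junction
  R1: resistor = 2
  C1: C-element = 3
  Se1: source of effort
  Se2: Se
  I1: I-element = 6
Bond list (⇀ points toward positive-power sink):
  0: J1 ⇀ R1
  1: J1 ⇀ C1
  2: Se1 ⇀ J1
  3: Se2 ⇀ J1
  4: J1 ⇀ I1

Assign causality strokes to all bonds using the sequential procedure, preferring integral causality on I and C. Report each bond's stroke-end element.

bond 2 stroke at J1  (Se1 fixes effort; stroke away)
bond 3 stroke at J1  (source Se2 imposes e)
bond 1 stroke at J1  (C1 outputs effort q/C1)
bond 4 stroke at I1  (I1 outputs flow p/I1)
bond 0 stroke at J1  (J1 flow already set via bond 4)

b0 stroke→J1
b1 stroke→J1
b2 stroke→J1
b3 stroke→J1
b4 stroke→I1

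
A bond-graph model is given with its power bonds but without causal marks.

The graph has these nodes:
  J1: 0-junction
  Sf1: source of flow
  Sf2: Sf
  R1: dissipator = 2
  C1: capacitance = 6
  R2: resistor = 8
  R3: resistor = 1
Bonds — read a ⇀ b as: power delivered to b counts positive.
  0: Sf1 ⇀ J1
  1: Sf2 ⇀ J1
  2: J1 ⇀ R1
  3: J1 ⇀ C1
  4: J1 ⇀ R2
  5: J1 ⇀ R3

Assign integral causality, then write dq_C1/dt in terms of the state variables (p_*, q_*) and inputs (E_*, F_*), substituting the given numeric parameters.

dq_C1/dt = F_Sf1 + F_Sf2 - 13*q_C1/48

β0 stroke→Sf1  (Sf1: flow source, stroke at near end)
β1 stroke→Sf2  (Sf2 fixes flow; stroke at Sf2)
β3 stroke→J1  (prefer integral on C1)
β2 stroke→R1  (0-jn J1 has e-setter on 3)
β4 stroke→R2  (0-jn J1 has e-setter on 3)
β5 stroke→R3  (0-jn J1 has e-setter on 3)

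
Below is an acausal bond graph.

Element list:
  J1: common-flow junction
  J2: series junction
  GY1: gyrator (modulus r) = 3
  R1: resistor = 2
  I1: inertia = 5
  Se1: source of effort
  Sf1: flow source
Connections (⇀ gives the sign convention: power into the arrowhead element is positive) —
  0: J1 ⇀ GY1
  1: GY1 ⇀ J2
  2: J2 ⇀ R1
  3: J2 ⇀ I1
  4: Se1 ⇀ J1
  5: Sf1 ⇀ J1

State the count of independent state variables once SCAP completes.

1  (I1 all integral)

b4 stroke at J1  (source Se1 imposes e)
b5 stroke at Sf1  (Sf1 (Sf) sets flow on bond)
b0 stroke at J1  (common-f at J1 fixed by 5)
b1 stroke at J2  (GY1 both-in/both-out from 0)
b3 stroke at I1  (I1 outputs flow p/I1)
b2 stroke at J2  (1-jn J2 has f-setter on 3)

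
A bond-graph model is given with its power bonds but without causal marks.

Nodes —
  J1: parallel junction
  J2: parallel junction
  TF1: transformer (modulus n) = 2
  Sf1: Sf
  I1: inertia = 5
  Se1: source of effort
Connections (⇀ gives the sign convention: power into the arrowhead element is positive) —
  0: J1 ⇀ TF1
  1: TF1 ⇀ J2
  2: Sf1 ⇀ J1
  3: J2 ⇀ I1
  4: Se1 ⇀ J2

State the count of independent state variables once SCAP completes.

1  (I1 all integral)

bond 2 →Sf1  (source Sf1 imposes f)
bond 4 →J2  (Se1: effort source, stroke at far end)
bond 0 →J1  (closing 0-jn rule on J1)
bond 1 →TF1  (0-jn J2 has e-setter on 4)
bond 3 →I1  (0-jn J2 has e-setter on 4)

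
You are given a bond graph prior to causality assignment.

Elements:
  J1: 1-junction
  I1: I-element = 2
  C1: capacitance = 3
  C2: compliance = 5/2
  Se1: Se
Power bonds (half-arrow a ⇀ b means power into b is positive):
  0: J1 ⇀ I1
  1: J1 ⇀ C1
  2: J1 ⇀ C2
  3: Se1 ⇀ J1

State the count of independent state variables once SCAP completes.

3  (C1, C2, I1 all integral)

b3 stroke at J1  (source Se1 imposes e)
b0 stroke at I1  (I1 outputs flow p/I1)
b1 stroke at J1  (J1: bond 0 brought flow, rest push out)
b2 stroke at J1  (common-f at J1 fixed by 0)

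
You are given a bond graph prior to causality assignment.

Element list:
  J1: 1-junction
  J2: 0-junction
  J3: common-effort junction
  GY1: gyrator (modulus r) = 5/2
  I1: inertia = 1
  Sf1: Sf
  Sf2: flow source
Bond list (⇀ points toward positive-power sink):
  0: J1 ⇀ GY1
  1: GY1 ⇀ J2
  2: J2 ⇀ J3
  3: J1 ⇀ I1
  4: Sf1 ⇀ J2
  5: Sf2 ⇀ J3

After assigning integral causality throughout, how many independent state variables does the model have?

1  (I1 all integral)

#4 →Sf1  (Sf1: flow source, stroke at near end)
#5 →Sf2  (source Sf2 imposes f)
#2 →J3  (J3 needs exactly one e-in)
#1 →J2  (J2: last free bond brings effort in)
#0 →J1  (GY1 both-in/both-out from 1)
#3 →I1  (closing 1-jn rule on J1)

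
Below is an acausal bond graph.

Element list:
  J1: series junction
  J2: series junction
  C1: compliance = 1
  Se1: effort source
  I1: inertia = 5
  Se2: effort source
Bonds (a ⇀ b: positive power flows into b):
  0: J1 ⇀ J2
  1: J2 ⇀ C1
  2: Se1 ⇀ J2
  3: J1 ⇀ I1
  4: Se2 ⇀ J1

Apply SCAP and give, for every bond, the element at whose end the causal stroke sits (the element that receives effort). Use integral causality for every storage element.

#2 stroke→J2  (Se1 (Se) sets effort on bond)
#4 stroke→J1  (Se2: effort source, stroke at far end)
#1 stroke→J2  (prefer integral on C1)
#0 stroke→J1  (J2: last free bond brings flow in)
#3 stroke→I1  (J1: last free bond brings flow in)

#0 stroke→J1
#1 stroke→J2
#2 stroke→J2
#3 stroke→I1
#4 stroke→J1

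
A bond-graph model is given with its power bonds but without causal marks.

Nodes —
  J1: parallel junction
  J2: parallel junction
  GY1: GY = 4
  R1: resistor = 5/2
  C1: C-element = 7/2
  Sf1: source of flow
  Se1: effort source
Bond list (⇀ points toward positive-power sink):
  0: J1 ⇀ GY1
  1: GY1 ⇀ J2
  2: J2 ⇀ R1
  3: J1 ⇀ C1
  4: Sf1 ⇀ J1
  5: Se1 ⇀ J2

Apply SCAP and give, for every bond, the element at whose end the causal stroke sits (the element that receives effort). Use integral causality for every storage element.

#4 stroke at Sf1  (Sf1 fixes flow; stroke at Sf1)
#5 stroke at J2  (source Se1 imposes e)
#1 stroke at GY1  (J2 effort already set via bond 5)
#2 stroke at R1  (0-jn J2 has e-setter on 5)
#0 stroke at GY1  (GY1: gyrator matches bond 1)
#3 stroke at J1  (only one effort-in slot at J1)

bond 0 stroke→GY1
bond 1 stroke→GY1
bond 2 stroke→R1
bond 3 stroke→J1
bond 4 stroke→Sf1
bond 5 stroke→J2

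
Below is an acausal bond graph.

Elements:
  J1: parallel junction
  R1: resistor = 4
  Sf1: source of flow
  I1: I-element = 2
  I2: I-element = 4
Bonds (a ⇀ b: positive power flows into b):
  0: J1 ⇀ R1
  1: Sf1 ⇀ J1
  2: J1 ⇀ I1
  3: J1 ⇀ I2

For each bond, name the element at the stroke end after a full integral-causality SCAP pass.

#0 →J1
#1 →Sf1
#2 →I1
#3 →I2

β1 →Sf1  (Sf1: flow source, stroke at near end)
β2 →I1  (prefer integral on I1)
β3 →I2  (prefer integral on I2)
β0 →J1  (J1 needs exactly one e-in)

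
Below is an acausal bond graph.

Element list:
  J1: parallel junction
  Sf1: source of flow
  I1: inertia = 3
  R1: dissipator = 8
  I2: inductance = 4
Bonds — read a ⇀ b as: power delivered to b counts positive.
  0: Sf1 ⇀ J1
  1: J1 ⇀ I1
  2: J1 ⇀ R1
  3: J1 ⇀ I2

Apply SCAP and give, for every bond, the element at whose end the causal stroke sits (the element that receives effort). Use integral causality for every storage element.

b0 stroke→Sf1  (Sf1 fixes flow; stroke at Sf1)
b1 stroke→I1  (prefer integral on I1)
b3 stroke→I2  (I2: I, integral causality)
b2 stroke→J1  (closing 0-jn rule on J1)

#0 |Sf1
#1 |I1
#2 |J1
#3 |I2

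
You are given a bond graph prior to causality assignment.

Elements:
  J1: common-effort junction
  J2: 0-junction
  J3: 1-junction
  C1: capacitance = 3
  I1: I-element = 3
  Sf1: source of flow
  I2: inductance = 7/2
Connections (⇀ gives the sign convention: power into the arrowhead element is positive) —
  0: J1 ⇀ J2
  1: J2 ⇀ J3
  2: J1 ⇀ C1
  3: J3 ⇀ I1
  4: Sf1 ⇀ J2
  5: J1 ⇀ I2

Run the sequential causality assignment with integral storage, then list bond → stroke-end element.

b4 |Sf1  (Sf1 (Sf) sets flow on bond)
b2 |J1  (C1: C, integral causality)
b0 |J2  (J1 effort already set via bond 2)
b5 |I2  (common-e at J1 fixed by 2)
b1 |J3  (J2 effort already set via bond 0)
b3 |I1  (J3: last free bond brings flow in)

β0 stroke at J2
β1 stroke at J3
β2 stroke at J1
β3 stroke at I1
β4 stroke at Sf1
β5 stroke at I2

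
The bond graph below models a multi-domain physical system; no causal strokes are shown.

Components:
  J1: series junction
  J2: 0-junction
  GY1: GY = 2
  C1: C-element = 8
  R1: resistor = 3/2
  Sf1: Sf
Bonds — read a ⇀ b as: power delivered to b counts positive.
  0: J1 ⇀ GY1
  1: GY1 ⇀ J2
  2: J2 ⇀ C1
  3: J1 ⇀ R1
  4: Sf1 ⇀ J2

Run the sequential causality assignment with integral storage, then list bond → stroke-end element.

bond 4 →Sf1  (source Sf1 imposes f)
bond 2 →J2  (C1: C, integral causality)
bond 1 →GY1  (0-jn J2 has e-setter on 2)
bond 0 →GY1  (through GY1, causality inverts; strokes same side of GY1)
bond 3 →J1  (common-f at J1 fixed by 0)

β0 |GY1
β1 |GY1
β2 |J2
β3 |J1
β4 |Sf1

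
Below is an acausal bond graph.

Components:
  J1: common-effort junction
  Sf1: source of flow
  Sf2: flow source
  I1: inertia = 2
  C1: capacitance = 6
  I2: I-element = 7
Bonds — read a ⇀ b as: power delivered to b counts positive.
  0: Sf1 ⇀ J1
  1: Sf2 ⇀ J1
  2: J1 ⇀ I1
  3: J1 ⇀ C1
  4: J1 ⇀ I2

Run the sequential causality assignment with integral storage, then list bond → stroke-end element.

β0 →Sf1
β1 →Sf2
β2 →I1
β3 →J1
β4 →I2

bond 0 stroke at Sf1  (Sf1 fixes flow; stroke at Sf1)
bond 1 stroke at Sf2  (Sf2 (Sf) sets flow on bond)
bond 2 stroke at I1  (I1: I, integral causality)
bond 3 stroke at J1  (C1 integral (e out))
bond 4 stroke at I2  (J1 effort already set via bond 3)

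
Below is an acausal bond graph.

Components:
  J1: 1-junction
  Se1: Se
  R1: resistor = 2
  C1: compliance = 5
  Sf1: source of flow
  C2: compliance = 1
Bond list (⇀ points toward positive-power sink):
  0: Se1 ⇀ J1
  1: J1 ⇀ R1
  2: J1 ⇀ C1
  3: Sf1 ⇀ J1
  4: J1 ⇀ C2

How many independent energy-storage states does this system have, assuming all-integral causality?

2  (C1, C2 all integral)

β0 →J1  (Se1: effort source, stroke at far end)
β3 →Sf1  (Sf1 (Sf) sets flow on bond)
β1 →J1  (J1 flow already set via bond 3)
β2 →J1  (J1 flow already set via bond 3)
β4 →J1  (J1: bond 3 brought flow, rest push out)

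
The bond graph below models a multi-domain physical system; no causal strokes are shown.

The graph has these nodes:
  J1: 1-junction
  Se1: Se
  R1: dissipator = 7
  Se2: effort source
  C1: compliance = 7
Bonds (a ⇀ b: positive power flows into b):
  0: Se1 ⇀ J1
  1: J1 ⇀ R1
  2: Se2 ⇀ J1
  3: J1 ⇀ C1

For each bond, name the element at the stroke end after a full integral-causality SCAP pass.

#0 stroke at J1  (Se1: effort source, stroke at far end)
#2 stroke at J1  (Se2 fixes effort; stroke away)
#3 stroke at J1  (C1 integral (e out))
#1 stroke at R1  (only one flow-in slot at J1)

bond 0 stroke at J1
bond 1 stroke at R1
bond 2 stroke at J1
bond 3 stroke at J1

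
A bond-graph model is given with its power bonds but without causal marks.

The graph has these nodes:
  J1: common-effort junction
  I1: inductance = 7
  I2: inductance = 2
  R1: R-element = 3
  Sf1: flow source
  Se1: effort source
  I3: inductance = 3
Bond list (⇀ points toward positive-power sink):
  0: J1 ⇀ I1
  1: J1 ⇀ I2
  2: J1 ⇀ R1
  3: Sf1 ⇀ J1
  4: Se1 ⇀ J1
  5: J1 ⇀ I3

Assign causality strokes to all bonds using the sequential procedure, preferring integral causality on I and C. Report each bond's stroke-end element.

#0 stroke→I1
#1 stroke→I2
#2 stroke→R1
#3 stroke→Sf1
#4 stroke→J1
#5 stroke→I3

b3 |Sf1  (source Sf1 imposes f)
b4 |J1  (Se1 (Se) sets effort on bond)
b0 |I1  (common-e at J1 fixed by 4)
b1 |I2  (common-e at J1 fixed by 4)
b2 |R1  (J1: bond 4 brought effort, rest push out)
b5 |I3  (common-e at J1 fixed by 4)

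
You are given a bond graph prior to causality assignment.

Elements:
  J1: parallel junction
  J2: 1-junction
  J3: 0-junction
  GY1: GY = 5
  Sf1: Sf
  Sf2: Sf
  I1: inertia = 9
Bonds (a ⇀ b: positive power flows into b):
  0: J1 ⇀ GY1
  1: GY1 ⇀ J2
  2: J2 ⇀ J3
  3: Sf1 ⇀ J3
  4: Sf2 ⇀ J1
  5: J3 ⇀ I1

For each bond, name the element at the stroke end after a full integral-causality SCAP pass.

β3 stroke at Sf1  (source Sf1 imposes f)
β4 stroke at Sf2  (Sf2 fixes flow; stroke at Sf2)
β0 stroke at J1  (closing 0-jn rule on J1)
β1 stroke at J2  (GY1 both-in/both-out from 0)
β2 stroke at J3  (closing 1-jn rule on J2)
β5 stroke at I1  (common-e at J3 fixed by 2)

b0 →J1
b1 →J2
b2 →J3
b3 →Sf1
b4 →Sf2
b5 →I1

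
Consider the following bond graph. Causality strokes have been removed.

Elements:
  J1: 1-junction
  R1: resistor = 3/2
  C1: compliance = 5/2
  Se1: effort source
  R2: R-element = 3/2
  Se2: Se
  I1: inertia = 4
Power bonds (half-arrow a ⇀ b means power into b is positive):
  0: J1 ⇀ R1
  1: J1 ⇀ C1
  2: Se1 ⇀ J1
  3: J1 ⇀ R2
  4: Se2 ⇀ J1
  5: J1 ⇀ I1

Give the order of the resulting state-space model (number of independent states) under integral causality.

2  (C1, I1 all integral)

#2 stroke at J1  (Se1 (Se) sets effort on bond)
#4 stroke at J1  (Se2 fixes effort; stroke away)
#1 stroke at J1  (C1: C, integral causality)
#5 stroke at I1  (I1: I, integral causality)
#0 stroke at J1  (common-f at J1 fixed by 5)
#3 stroke at J1  (common-f at J1 fixed by 5)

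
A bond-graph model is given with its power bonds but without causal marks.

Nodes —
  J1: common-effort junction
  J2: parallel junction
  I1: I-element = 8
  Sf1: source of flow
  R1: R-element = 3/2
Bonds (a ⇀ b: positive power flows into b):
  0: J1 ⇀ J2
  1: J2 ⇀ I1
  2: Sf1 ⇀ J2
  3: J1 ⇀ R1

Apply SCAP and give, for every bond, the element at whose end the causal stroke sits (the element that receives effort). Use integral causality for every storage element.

b0 stroke at J2
b1 stroke at I1
b2 stroke at Sf1
b3 stroke at J1

β2 stroke at Sf1  (source Sf1 imposes f)
β1 stroke at I1  (I1 outputs flow p/I1)
β0 stroke at J2  (only one effort-in slot at J2)
β3 stroke at J1  (J1 needs exactly one e-in)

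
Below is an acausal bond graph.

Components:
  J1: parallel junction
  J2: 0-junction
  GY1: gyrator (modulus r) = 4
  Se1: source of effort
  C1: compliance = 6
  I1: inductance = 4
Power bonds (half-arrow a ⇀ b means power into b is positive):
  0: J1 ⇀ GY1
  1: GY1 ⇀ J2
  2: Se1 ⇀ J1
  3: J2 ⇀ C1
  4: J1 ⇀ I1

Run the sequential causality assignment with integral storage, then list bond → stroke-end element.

bond 2 stroke at J1  (Se1 fixes effort; stroke away)
bond 0 stroke at GY1  (0-jn J1 has e-setter on 2)
bond 4 stroke at I1  (0-jn J1 has e-setter on 2)
bond 1 stroke at GY1  (GY1: gyrator matches bond 0)
bond 3 stroke at J2  (closing 0-jn rule on J2)

bond 0 →GY1
bond 1 →GY1
bond 2 →J1
bond 3 →J2
bond 4 →I1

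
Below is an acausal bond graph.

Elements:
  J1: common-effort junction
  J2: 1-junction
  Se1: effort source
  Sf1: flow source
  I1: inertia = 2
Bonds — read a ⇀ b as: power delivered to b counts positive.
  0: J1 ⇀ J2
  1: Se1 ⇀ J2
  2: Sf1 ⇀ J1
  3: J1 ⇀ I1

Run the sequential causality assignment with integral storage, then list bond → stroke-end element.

β0 stroke→J1
β1 stroke→J2
β2 stroke→Sf1
β3 stroke→I1

b1 stroke→J2  (Se1: effort source, stroke at far end)
b2 stroke→Sf1  (source Sf1 imposes f)
b0 stroke→J1  (closing 1-jn rule on J2)
b3 stroke→I1  (J1 effort already set via bond 0)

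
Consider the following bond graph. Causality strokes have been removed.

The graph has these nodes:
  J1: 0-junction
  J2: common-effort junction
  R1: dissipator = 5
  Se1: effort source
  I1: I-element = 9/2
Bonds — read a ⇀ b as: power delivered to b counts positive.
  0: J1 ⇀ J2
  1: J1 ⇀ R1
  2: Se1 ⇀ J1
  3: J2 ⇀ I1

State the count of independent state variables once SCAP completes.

1  (I1 all integral)

b2 stroke at J1  (Se1 fixes effort; stroke away)
b0 stroke at J2  (common-e at J1 fixed by 2)
b1 stroke at R1  (common-e at J1 fixed by 2)
b3 stroke at I1  (common-e at J2 fixed by 0)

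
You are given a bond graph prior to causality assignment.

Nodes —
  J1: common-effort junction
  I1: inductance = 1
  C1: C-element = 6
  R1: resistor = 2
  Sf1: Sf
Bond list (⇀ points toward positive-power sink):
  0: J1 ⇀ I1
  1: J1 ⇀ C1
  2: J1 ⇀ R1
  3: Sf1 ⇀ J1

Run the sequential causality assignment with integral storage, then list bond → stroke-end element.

b3 →Sf1  (Sf1 fixes flow; stroke at Sf1)
b0 →I1  (I1: I, integral causality)
b1 →J1  (C1 outputs effort q/C1)
b2 →R1  (common-e at J1 fixed by 1)

β0 |I1
β1 |J1
β2 |R1
β3 |Sf1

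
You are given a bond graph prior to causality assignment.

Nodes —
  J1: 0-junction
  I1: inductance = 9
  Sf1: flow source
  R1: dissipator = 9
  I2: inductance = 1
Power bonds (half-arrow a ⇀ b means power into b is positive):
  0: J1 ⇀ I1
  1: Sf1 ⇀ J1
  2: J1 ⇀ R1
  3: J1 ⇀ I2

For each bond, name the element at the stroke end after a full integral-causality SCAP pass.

bond 1 →Sf1  (Sf1: flow source, stroke at near end)
bond 0 →I1  (I1 outputs flow p/I1)
bond 3 →I2  (I2 integral (f out))
bond 2 →J1  (J1: last free bond brings effort in)

bond 0 |I1
bond 1 |Sf1
bond 2 |J1
bond 3 |I2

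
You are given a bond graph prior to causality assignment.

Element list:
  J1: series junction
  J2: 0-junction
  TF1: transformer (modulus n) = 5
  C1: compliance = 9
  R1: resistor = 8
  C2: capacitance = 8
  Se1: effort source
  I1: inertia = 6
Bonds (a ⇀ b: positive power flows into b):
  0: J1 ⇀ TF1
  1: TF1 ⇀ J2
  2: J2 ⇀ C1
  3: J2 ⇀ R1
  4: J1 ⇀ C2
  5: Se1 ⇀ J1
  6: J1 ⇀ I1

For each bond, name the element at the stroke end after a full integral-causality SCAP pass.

b5 stroke→J1  (Se1 (Se) sets effort on bond)
b2 stroke→J2  (C1 outputs effort q/C1)
b1 stroke→TF1  (J2 effort already set via bond 2)
b3 stroke→R1  (J2 effort already set via bond 2)
b0 stroke→J1  (through TF1, causality passes straight; one stroke at TF1)
b4 stroke→J1  (prefer integral on C2)
b6 stroke→I1  (closing 1-jn rule on J1)

#0 →J1
#1 →TF1
#2 →J2
#3 →R1
#4 →J1
#5 →J1
#6 →I1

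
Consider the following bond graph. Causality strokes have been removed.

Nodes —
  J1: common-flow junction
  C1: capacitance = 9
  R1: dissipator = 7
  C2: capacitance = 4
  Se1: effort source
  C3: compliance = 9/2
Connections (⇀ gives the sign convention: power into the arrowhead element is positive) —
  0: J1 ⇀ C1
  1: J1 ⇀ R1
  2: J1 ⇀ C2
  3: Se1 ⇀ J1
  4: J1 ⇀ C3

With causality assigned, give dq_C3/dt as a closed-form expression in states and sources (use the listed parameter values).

b3 stroke→J1  (Se1: effort source, stroke at far end)
b0 stroke→J1  (C1 outputs effort q/C1)
b2 stroke→J1  (C2: C, integral causality)
b4 stroke→J1  (C3: C, integral causality)
b1 stroke→R1  (J1: last free bond brings flow in)

dq_C3/dt = E_Se1/7 - q_C1/63 - q_C2/28 - 2*q_C3/63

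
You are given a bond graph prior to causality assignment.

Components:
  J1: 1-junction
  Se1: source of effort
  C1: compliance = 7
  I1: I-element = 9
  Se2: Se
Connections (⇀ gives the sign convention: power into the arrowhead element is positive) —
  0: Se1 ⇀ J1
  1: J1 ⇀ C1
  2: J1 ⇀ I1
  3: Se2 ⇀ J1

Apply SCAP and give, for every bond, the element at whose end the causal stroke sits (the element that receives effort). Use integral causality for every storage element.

β0 |J1  (Se1 fixes effort; stroke away)
β3 |J1  (Se2 (Se) sets effort on bond)
β1 |J1  (C1: C, integral causality)
β2 |I1  (J1 needs exactly one f-in)

b0 |J1
b1 |J1
b2 |I1
b3 |J1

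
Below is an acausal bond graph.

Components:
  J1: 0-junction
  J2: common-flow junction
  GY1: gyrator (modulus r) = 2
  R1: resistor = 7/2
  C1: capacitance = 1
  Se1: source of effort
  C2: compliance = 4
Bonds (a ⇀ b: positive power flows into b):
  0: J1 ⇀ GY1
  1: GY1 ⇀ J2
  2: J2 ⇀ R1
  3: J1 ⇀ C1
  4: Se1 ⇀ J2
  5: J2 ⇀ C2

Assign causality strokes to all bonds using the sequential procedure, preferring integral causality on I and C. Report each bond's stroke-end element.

b4 stroke→J2  (source Se1 imposes e)
b3 stroke→J1  (C1 integral (e out))
b0 stroke→GY1  (J1 effort already set via bond 3)
b1 stroke→GY1  (GY GY1: same side as bond 0)
b2 stroke→J2  (common-f at J2 fixed by 1)
b5 stroke→J2  (1-jn J2 has f-setter on 1)

b0 |GY1
b1 |GY1
b2 |J2
b3 |J1
b4 |J2
b5 |J2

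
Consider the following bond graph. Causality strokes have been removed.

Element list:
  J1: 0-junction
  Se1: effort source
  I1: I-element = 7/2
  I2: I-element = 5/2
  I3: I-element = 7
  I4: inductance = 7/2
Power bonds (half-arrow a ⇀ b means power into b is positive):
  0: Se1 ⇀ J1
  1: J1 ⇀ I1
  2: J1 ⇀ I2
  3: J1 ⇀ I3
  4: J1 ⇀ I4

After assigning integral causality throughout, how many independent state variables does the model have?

bond 0 stroke→J1  (Se1 (Se) sets effort on bond)
bond 1 stroke→I1  (0-jn J1 has e-setter on 0)
bond 2 stroke→I2  (common-e at J1 fixed by 0)
bond 3 stroke→I3  (0-jn J1 has e-setter on 0)
bond 4 stroke→I4  (common-e at J1 fixed by 0)

4  (I1, I2, I3, I4 all integral)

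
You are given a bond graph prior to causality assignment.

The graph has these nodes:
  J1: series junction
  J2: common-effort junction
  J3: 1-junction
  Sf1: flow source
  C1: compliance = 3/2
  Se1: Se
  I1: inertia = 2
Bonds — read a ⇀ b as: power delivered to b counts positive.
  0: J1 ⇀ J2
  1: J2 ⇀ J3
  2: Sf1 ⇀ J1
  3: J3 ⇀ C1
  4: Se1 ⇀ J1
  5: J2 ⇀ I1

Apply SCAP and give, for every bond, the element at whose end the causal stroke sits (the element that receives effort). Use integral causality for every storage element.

#2 →Sf1  (Sf1: flow source, stroke at near end)
#4 →J1  (Se1 fixes effort; stroke away)
#0 →J1  (J1: bond 2 brought flow, rest push out)
#3 →J3  (prefer integral on C1)
#1 →J2  (J3: last free bond brings flow in)
#5 →I1  (0-jn J2 has e-setter on 1)

b0 stroke→J1
b1 stroke→J2
b2 stroke→Sf1
b3 stroke→J3
b4 stroke→J1
b5 stroke→I1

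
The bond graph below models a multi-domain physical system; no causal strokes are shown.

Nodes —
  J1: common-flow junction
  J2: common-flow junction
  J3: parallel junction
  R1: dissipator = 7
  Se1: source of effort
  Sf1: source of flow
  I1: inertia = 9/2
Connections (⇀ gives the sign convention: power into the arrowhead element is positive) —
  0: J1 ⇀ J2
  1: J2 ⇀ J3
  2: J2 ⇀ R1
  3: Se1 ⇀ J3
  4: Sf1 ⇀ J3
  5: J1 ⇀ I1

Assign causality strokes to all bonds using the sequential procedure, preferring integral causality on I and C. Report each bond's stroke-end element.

#3 →J3  (source Se1 imposes e)
#4 →Sf1  (Sf1: flow source, stroke at near end)
#1 →J2  (J3 effort already set via bond 3)
#5 →I1  (prefer integral on I1)
#0 →J1  (1-jn J1 has f-setter on 5)
#2 →J2  (J2 flow already set via bond 0)

β0 stroke→J1
β1 stroke→J2
β2 stroke→J2
β3 stroke→J3
β4 stroke→Sf1
β5 stroke→I1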